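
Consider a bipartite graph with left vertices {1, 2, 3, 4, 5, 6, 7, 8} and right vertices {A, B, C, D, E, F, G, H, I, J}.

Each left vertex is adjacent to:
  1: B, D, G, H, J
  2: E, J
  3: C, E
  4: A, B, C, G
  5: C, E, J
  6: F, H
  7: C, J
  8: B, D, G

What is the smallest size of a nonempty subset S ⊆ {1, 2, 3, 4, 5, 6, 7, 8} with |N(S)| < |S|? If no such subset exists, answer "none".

4

Take S = {2, 3, 5, 7}. Its neighbourhood is {C, E, J}, so |N(S)| = 3 < |S| = 4.
Every subset of size less than 4 has at least as many neighbours as members, so 4 is the minimum.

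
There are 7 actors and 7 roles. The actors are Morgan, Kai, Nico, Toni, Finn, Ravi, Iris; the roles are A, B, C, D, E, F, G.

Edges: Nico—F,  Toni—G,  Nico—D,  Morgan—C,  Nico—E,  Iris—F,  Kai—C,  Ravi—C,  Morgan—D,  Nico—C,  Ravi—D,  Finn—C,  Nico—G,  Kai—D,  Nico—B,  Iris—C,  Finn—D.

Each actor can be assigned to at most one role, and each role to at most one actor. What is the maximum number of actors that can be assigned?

For example, pair Morgan–D, Kai–C, Nico–E, Toni–G, Iris–F.
The set {Morgan, Kai, Finn, Ravi} has only 2 neighbours ({C, D}), so by Hall's theorem at most 5 of the 7 actors can be matched.

5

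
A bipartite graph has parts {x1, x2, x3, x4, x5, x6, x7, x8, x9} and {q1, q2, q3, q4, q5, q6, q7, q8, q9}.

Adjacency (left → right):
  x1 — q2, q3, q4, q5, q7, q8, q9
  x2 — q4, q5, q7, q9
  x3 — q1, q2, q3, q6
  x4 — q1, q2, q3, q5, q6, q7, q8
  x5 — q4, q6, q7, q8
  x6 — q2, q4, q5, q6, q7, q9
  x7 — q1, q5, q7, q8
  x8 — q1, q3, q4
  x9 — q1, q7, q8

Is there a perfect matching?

One maximum matching: x1→q4, x2→q5, x3→q2, x4→q1, x5→q6, x6→q9, x7→q7, x8→q3, x9→q8.
Every left vertex is matched, so this is a perfect matching.

Yes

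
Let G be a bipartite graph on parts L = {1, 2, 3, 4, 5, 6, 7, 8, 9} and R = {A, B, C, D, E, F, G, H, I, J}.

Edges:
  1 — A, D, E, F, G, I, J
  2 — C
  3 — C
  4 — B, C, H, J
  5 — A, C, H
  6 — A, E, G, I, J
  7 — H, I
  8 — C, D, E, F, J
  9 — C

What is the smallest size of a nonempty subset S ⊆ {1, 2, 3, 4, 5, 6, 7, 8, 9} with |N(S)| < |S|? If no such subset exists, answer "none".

Take S = {2, 3}. Its neighbourhood is {C}, so |N(S)| = 1 < |S| = 2.
No single vertex violates Hall's condition since each has at least one neighbour, so 2 is the minimum.

2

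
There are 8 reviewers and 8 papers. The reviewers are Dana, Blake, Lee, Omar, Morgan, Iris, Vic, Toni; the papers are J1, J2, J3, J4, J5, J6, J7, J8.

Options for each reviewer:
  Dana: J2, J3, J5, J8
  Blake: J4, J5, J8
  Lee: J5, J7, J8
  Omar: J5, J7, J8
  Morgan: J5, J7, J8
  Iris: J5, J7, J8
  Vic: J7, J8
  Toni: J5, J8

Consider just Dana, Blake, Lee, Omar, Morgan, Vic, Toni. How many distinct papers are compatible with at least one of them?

6

The union of neighbours of {Dana, Blake, Lee, Omar, Morgan, Vic, Toni} is {J2, J3, J4, J5, J7, J8}, which has 6 elements.
Since |N(S)| = 6 < |S| = 7, Hall's condition fails for this subset.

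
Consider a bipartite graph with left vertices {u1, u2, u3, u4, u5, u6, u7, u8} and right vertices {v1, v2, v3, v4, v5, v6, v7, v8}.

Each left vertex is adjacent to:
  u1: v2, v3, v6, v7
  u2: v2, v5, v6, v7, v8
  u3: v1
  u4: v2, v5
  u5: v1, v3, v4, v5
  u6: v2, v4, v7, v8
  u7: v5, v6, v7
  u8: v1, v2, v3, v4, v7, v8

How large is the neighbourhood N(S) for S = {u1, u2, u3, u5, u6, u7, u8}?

8

The union of neighbours of {u1, u2, u3, u5, u6, u7, u8} is {v1, v2, v3, v4, v5, v6, v7, v8}, which has 8 elements.
Since |N(S)| = 8 ≥ |S| = 7, Hall's condition holds for this subset.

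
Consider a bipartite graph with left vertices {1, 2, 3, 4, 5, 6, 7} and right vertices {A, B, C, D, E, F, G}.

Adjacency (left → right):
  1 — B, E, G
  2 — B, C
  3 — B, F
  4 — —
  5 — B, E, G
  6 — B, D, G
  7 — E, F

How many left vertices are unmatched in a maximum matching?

One maximum matching: 1–G, 2–C, 3–F, 5–B, 6–D, 7–E.
The set {4} has only 0 neighbours (∅), so by Hall's theorem at most 6 of the 7 left vertices can be matched.
That matches 6 of the 7, leaving 1 unmatched; no matching can do better.

1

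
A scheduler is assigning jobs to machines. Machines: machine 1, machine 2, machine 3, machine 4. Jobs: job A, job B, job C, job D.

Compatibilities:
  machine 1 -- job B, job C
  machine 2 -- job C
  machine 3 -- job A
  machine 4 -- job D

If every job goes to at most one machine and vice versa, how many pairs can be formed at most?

A valid assignment of size 4: machine 1–job B, machine 2–job C, machine 3–job A, machine 4–job D.
All 4 machines are matched, so no larger matching exists.

4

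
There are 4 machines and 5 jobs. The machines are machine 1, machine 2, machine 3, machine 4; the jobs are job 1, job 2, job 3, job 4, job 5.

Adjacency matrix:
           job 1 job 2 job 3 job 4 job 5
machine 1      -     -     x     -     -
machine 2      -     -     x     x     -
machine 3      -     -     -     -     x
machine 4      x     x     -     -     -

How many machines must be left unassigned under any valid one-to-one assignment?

For example, pair machine 1–job 3, machine 2–job 4, machine 3–job 5, machine 4–job 2.
This saturates every machine, so 4 is the maximum.
That matches 4 of the 4, leaving 0 unmatched; no matching can do better.

0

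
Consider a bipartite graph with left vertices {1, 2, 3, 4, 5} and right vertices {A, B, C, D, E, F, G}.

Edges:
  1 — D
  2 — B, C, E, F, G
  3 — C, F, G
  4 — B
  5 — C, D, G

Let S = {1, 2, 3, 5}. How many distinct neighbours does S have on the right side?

6

The union of neighbours of {1, 2, 3, 5} is {B, C, D, E, F, G}, which has 6 elements.
Since |N(S)| = 6 ≥ |S| = 4, Hall's condition holds for this subset.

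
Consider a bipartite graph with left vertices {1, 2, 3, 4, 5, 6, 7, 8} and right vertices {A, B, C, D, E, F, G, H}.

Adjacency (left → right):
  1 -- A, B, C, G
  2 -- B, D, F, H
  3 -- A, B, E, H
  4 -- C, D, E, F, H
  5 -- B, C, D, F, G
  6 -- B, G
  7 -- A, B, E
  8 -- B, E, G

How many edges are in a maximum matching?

8

A valid assignment of size 8: 1–A, 2–D, 3–H, 4–F, 5–C, 6–G, 7–E, 8–B.
This saturates every left vertex, so 8 is the maximum.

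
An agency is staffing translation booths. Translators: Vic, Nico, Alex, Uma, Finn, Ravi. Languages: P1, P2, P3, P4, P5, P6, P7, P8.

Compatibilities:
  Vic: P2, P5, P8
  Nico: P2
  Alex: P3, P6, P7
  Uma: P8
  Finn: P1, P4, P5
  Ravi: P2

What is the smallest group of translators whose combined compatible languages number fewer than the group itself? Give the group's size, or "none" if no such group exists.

Take S = {Nico, Ravi}. Its neighbourhood is {P2}, so |N(S)| = 1 < |S| = 2.
No single vertex violates Hall's condition since each has at least one neighbour, so 2 is the minimum.

2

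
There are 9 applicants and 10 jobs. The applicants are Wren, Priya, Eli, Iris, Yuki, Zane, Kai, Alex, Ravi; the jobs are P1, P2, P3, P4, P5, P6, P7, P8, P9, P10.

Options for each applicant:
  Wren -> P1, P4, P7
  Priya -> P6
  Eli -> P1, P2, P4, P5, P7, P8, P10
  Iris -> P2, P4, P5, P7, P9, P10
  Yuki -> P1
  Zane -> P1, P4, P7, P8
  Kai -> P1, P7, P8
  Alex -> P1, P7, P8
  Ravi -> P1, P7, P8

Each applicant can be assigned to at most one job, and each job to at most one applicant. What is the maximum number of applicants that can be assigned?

A valid assignment of size 7: Wren-P4, Priya-P6, Eli-P2, Iris-P10, Yuki-P1, Zane-P8, Kai-P7.
The set {Wren, Yuki, Zane, Kai, Alex, Ravi} has only 4 neighbours ({P1, P4, P7, P8}), so by Hall's theorem at most 7 of the 9 applicants can be matched.

7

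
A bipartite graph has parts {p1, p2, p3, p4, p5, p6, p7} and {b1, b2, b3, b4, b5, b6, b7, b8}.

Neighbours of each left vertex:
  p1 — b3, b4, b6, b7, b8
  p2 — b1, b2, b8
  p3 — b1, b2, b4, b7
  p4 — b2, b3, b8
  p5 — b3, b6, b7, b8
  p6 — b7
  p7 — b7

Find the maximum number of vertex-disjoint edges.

6

A valid assignment of size 6: p1→b8, p2→b2, p3→b4, p4→b3, p5→b6, p6→b7.
The set {p6, p7} has only 1 neighbour ({b7}), so by Hall's theorem at most 6 of the 7 left vertices can be matched.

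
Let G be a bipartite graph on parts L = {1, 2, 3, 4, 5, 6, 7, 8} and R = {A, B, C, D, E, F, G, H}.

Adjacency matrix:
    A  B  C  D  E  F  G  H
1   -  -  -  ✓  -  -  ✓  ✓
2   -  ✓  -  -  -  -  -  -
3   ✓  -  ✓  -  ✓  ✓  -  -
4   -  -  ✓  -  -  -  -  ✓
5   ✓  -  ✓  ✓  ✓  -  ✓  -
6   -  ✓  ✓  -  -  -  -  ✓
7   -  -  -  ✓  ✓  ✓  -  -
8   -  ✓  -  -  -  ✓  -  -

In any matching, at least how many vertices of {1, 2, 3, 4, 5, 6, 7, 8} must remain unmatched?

For example, pair 1-G, 2-B, 3-E, 4-H, 5-A, 6-C, 7-D, 8-F.
This saturates every left vertex, so 8 is the maximum.
That matches 8 of the 8, leaving 0 unmatched; no matching can do better.

0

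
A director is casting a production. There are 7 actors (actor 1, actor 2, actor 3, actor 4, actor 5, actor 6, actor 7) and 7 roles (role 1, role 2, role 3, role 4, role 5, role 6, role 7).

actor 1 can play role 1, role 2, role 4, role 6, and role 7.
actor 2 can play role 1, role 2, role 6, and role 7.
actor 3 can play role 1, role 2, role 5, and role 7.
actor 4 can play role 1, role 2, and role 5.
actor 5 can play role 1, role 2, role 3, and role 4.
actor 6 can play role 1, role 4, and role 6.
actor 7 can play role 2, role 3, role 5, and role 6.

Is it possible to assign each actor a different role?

Yes

One maximum matching: actor 1-role 4, actor 2-role 7, actor 3-role 5, actor 4-role 2, actor 5-role 1, actor 6-role 6, actor 7-role 3.
All 7 actors are covered.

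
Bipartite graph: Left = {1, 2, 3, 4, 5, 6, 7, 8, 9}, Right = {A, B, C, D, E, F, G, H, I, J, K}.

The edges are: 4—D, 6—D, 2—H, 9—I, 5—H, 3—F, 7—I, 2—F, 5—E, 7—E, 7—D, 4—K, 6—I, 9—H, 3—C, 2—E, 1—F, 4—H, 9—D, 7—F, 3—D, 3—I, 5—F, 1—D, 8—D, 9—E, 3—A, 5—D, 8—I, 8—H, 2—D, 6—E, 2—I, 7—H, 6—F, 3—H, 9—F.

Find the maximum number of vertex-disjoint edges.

7

One maximum matching: 1-F, 2-I, 3-A, 4-K, 5-H, 6-D, 7-E.
The set {1, 2, 5, 6, 7, 8, 9} has only 5 neighbours ({D, E, F, H, I}), so by Hall's theorem at most 7 of the 9 left vertices can be matched.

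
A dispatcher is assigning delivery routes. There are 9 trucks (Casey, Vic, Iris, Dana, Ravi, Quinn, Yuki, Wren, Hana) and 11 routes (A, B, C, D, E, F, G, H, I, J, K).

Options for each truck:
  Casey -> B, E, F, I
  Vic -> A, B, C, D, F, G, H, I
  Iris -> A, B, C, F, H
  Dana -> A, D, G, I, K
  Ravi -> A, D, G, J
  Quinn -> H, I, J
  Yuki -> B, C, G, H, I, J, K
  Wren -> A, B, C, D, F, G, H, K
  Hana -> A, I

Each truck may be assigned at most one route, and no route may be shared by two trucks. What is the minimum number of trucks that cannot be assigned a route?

0

A valid assignment of size 9: Casey→E, Vic→H, Iris→B, Dana→G, Ravi→D, Quinn→J, Yuki→K, Wren→A, Hana→I.
All 9 trucks are matched, so no larger matching exists.
That matches 9 of the 9, leaving 0 unmatched; no matching can do better.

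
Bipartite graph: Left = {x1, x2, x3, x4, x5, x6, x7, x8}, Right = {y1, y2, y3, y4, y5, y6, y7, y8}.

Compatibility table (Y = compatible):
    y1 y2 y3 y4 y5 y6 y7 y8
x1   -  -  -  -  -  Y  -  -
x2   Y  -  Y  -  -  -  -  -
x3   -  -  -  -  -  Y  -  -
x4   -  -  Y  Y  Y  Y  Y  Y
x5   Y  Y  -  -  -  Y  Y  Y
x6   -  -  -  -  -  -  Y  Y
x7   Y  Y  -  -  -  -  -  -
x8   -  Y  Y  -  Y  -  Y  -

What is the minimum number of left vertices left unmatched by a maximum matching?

For example, pair x1–y6, x2–y1, x4–y4, x5–y7, x6–y8, x7–y2, x8–y3.
The set {x1, x3} has only 1 neighbour ({y6}), so by Hall's theorem at most 7 of the 8 left vertices can be matched.
That matches 7 of the 8, leaving 1 unmatched; no matching can do better.

1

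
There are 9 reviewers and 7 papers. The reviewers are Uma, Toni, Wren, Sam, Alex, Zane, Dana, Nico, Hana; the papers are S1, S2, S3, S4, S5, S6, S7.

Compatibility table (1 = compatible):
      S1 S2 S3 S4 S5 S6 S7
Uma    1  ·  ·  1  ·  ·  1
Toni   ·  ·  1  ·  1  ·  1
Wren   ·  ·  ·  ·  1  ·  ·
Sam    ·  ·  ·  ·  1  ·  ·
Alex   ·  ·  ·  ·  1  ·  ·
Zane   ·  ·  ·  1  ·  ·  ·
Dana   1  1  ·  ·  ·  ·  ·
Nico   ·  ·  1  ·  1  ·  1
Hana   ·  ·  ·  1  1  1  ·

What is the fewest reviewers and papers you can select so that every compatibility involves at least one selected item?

The 7 edges Uma–S1, Toni–S3, Wren–S5, Zane–S4, Dana–S2, Nico–S7, Hana–S6 form a matching, so any vertex cover needs at least 7 vertices (one per matched edge).
Conversely {Uma, Toni, Zane, Dana, Nico, Hana, S5} meets every edge and has exactly 7 vertices, so 7 is optimal.

7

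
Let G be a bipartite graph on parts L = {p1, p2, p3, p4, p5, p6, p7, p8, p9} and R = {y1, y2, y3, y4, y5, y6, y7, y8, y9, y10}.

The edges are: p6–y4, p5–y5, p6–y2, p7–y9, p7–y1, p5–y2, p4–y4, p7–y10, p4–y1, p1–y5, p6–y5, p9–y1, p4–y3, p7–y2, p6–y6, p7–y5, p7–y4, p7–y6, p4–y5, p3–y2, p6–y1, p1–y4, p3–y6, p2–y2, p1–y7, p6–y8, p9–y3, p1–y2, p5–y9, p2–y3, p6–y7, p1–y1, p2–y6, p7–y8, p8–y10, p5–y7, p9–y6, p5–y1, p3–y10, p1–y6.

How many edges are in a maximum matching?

A valid assignment of size 9: p1-y7, p2-y2, p3-y6, p4-y5, p5-y9, p6-y1, p7-y4, p8-y10, p9-y3.
All 9 left vertices are matched, so no larger matching exists.

9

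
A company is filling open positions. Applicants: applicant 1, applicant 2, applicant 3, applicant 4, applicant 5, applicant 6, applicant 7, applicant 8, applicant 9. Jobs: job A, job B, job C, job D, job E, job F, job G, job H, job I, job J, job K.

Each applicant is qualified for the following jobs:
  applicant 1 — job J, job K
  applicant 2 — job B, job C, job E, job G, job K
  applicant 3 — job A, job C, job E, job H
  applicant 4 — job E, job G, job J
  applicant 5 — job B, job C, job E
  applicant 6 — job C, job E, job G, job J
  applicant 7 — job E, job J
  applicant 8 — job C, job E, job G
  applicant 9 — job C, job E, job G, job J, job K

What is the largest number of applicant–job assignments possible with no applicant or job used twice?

7

For example, pair applicant 1–job K, applicant 2–job C, applicant 3–job A, applicant 4–job E, applicant 5–job B, applicant 6–job G, applicant 7–job J.
The set {applicant 1, applicant 2, applicant 4, applicant 5, applicant 6, applicant 7, applicant 8, applicant 9} has only 6 neighbours ({job B, job C, job E, job G, job J, job K}), so by Hall's theorem at most 7 of the 9 applicants can be matched.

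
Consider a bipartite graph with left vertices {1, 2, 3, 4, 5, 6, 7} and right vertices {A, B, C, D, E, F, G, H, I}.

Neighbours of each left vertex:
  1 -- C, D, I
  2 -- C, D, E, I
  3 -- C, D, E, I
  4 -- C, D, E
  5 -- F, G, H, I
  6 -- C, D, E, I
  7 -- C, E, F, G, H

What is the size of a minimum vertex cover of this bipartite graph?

A maximum matching has 6 edges (e.g. 1–I, 2–D, 3–C, 4–E, 5–F, 7–G).
By König's theorem the minimum vertex cover has the same size. One such cover is {5, 7, C, D, E, I}.

6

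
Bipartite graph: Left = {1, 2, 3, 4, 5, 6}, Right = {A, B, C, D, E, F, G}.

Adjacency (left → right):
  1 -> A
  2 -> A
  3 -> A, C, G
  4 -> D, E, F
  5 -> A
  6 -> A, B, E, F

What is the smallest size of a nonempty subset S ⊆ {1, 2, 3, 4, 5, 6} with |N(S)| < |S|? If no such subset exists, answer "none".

2

Take S = {1, 2}. Its neighbourhood is {A}, so |N(S)| = 1 < |S| = 2.
No single vertex violates Hall's condition since each has at least one neighbour, so 2 is the minimum.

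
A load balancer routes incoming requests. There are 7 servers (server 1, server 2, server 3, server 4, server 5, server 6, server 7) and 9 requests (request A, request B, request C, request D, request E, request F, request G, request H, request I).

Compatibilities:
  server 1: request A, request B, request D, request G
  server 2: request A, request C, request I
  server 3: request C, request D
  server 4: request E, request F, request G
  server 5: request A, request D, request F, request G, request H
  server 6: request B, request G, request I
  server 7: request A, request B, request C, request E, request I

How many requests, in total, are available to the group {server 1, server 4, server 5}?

7

The union of neighbours of {server 1, server 4, server 5} is {request A, request B, request D, request E, request F, request G, request H}, which has 7 elements.
Since |N(S)| = 7 ≥ |S| = 3, Hall's condition holds for this subset.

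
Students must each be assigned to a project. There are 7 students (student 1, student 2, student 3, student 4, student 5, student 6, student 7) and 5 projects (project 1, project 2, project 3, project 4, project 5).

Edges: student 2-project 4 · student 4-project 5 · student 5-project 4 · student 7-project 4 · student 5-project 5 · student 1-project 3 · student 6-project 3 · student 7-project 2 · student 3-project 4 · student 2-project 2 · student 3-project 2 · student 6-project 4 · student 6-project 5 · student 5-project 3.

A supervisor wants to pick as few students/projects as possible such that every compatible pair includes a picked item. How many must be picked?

4

A maximum matching has 4 edges (e.g. student 1–project 3, student 2–project 2, student 3–project 4, student 4–project 5).
By König's theorem the minimum vertex cover has the same size. One such cover is {project 2, project 3, project 4, project 5}.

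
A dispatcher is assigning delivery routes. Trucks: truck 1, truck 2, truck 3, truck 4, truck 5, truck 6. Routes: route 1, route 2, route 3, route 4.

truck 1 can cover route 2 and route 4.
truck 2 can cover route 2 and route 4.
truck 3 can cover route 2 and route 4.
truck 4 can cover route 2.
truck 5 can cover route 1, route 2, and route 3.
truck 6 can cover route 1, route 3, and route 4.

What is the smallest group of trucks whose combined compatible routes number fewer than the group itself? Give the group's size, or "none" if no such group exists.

3

Take S = {truck 1, truck 2, truck 3}. Its neighbourhood is {route 2, route 4}, so |N(S)| = 2 < |S| = 3.
Every subset of size less than 3 has at least as many neighbours as members, so 3 is the minimum.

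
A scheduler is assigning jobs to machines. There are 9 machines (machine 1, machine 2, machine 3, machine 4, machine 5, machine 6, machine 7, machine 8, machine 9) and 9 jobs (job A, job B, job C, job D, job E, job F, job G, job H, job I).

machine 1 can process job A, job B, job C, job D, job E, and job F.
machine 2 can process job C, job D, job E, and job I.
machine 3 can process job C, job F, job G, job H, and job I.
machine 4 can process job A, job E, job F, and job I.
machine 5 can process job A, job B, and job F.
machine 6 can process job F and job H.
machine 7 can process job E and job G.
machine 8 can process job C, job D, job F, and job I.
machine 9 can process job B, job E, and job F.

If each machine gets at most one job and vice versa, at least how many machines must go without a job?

0

A valid assignment of size 9: machine 1-job B, machine 2-job D, machine 3-job C, machine 4-job E, machine 5-job A, machine 6-job H, machine 7-job G, machine 8-job I, machine 9-job F.
All 9 machines are matched, so no larger matching exists.
That matches 9 of the 9, leaving 0 unmatched; no matching can do better.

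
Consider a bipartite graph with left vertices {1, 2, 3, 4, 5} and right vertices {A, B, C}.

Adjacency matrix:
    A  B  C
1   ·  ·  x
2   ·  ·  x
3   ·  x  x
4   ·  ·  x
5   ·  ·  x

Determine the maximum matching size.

One maximum matching: 1-C, 3-B.
The set {1, 2, 4, 5} has only 1 neighbour ({C}), so by Hall's theorem at most 2 of the 5 left vertices can be matched.

2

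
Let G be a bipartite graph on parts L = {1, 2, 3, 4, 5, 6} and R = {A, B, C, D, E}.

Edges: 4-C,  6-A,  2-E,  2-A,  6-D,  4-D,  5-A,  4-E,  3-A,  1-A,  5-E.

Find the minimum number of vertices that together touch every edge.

{4, 6, A, E} is a vertex cover of size 4: every edge has an endpoint in this set.
No smaller cover exists because 1–A, 2–E, 4–C, 6–D is a matching of size 4, and a cover must include an endpoint of each of these disjoint edges (König's theorem).

4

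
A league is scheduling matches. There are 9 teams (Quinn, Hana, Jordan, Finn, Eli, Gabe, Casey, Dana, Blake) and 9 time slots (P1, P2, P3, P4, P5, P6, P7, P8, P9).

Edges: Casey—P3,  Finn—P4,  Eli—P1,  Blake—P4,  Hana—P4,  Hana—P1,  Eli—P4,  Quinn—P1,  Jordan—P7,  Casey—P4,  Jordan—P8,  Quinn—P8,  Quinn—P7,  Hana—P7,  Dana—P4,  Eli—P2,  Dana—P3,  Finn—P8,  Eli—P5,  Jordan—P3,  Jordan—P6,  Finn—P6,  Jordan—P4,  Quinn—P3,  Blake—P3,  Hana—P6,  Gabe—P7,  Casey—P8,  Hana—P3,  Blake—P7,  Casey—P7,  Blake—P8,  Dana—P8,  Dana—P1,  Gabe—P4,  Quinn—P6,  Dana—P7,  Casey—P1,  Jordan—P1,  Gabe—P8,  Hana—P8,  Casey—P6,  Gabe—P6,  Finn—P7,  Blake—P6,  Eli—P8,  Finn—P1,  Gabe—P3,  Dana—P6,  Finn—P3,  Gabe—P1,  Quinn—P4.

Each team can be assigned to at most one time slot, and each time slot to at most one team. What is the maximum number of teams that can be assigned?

One maximum matching: Quinn→P4, Hana→P6, Jordan→P8, Finn→P7, Eli→P2, Gabe→P3, Casey→P1.
The set {Quinn, Hana, Jordan, Finn, Gabe, Casey, Dana, Blake} has only 6 neighbours ({P1, P3, P4, P6, P7, P8}), so by Hall's theorem at most 7 of the 9 teams can be matched.

7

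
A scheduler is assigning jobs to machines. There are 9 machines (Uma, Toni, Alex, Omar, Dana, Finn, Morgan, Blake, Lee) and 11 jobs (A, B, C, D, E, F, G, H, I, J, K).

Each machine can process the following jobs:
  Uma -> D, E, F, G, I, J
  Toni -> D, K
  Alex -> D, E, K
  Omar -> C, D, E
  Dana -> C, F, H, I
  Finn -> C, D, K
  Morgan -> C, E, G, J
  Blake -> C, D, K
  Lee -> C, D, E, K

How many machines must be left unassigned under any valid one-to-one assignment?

2

A valid assignment of size 7: Uma–G, Toni–K, Alex–D, Omar–E, Dana–F, Finn–C, Morgan–J.
The set {Toni, Alex, Omar, Finn, Blake, Lee} has only 4 neighbours ({C, D, E, K}), so by Hall's theorem at most 7 of the 9 machines can be matched.
That matches 7 of the 9, leaving 2 unmatched; no matching can do better.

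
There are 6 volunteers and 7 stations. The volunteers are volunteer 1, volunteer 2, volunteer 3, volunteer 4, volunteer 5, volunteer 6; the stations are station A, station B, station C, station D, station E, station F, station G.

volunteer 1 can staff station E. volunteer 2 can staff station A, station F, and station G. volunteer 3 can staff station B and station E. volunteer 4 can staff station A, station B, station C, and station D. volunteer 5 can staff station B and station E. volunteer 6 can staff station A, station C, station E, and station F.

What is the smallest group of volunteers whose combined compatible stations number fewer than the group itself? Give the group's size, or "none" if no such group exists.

Take S = {volunteer 1, volunteer 3, volunteer 5}. Its neighbourhood is {station B, station E}, so |N(S)| = 2 < |S| = 3.
Every subset of size less than 3 has at least as many neighbours as members, so 3 is the minimum.

3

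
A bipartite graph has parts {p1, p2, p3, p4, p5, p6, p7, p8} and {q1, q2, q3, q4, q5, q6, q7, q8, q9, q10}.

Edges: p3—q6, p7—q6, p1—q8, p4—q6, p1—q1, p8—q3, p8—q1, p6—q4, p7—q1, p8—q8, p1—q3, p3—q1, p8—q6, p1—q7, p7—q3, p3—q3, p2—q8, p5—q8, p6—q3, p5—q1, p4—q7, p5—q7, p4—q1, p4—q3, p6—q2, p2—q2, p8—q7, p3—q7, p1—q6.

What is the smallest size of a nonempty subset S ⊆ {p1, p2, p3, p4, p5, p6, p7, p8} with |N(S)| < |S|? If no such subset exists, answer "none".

6

Take S = {p1, p3, p4, p5, p7, p8}. Its neighbourhood is {q1, q3, q6, q7, q8}, so |N(S)| = 5 < |S| = 6.
Every subset of size less than 6 has at least as many neighbours as members, so 6 is the minimum.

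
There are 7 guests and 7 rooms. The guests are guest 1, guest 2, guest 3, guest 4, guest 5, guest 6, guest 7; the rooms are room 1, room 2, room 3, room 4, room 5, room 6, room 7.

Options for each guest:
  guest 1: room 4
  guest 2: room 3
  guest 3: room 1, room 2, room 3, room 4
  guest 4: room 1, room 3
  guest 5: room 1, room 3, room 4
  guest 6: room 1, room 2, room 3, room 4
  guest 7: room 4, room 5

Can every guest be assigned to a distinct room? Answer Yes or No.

No

The set {guest 1, guest 2, guest 3, guest 4, guest 5, guest 6} has only 4 neighbours ({room 1, room 2, room 3, room 4}), so by Hall's theorem at most 5 of the 7 guests can be matched.
Hence no matching covers every guest.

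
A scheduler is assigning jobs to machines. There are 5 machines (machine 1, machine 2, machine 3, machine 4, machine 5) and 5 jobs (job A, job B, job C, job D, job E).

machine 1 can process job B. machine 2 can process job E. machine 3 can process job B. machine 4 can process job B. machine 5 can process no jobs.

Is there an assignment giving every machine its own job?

The set {machine 1, machine 3, machine 4, machine 5} has only 1 neighbour ({job B}), so by Hall's theorem at most 2 of the 5 machines can be matched.
Hence no matching covers every machine.

No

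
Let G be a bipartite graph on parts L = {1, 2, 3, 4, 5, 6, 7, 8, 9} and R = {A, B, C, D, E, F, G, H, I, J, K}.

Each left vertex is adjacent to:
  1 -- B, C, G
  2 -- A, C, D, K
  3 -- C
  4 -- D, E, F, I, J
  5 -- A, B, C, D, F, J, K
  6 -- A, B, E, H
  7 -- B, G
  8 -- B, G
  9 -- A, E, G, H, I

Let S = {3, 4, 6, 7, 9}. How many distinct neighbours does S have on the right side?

10

The union of neighbours of {3, 4, 6, 7, 9} is {A, B, C, D, E, F, G, H, I, J}, which has 10 elements.
Since |N(S)| = 10 ≥ |S| = 5, Hall's condition holds for this subset.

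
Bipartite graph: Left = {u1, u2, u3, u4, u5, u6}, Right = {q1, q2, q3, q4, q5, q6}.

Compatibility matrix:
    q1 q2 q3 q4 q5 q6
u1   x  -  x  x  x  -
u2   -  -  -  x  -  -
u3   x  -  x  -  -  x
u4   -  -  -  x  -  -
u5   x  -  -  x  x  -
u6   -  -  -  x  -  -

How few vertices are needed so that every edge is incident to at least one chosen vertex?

The 4 edges u1–q3, u2–q4, u3–q6, u5–q5 form a matching, so any vertex cover needs at least 4 vertices (one per matched edge).
Conversely {u1, u3, u5, q4} meets every edge and has exactly 4 vertices, so 4 is optimal.

4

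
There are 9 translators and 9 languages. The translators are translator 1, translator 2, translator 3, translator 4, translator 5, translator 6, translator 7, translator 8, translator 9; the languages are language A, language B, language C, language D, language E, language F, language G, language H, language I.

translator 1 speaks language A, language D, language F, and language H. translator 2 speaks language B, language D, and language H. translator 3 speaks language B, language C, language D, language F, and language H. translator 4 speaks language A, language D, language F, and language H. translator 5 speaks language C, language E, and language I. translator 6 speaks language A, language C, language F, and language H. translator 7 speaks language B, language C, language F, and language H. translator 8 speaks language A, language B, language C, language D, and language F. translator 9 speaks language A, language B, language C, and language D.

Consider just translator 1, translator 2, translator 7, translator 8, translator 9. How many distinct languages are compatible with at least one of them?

6

The union of neighbours of {translator 1, translator 2, translator 7, translator 8, translator 9} is {language A, language B, language C, language D, language F, language H}, which has 6 elements.
Since |N(S)| = 6 ≥ |S| = 5, Hall's condition holds for this subset.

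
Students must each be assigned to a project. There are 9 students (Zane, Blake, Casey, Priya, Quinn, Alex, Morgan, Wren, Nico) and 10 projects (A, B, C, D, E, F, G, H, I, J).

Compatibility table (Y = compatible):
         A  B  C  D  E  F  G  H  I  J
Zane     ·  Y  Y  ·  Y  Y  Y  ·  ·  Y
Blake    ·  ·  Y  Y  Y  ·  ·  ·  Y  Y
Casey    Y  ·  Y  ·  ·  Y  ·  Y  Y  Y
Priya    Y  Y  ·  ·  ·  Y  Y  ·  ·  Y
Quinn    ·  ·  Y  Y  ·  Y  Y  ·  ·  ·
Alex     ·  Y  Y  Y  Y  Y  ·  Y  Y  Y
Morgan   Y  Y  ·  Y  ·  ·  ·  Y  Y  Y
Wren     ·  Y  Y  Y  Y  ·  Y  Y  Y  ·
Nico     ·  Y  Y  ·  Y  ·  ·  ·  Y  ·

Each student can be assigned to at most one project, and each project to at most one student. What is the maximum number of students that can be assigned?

9

One maximum matching: Zane-G, Blake-I, Casey-A, Priya-J, Quinn-F, Alex-H, Morgan-D, Wren-E, Nico-B.
All 9 students are matched, so no larger matching exists.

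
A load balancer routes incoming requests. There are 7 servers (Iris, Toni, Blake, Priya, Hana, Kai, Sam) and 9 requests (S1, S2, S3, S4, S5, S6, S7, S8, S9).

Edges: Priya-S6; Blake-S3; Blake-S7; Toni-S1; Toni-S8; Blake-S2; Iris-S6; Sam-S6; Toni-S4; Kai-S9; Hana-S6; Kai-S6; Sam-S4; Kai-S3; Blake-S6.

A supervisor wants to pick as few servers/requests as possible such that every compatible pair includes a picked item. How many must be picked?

A maximum matching has 5 edges (e.g. Iris–S6, Toni–S1, Blake–S2, Kai–S9, Sam–S4).
By König's theorem the minimum vertex cover has the same size. One such cover is {Toni, Blake, Kai, Sam, S6}.

5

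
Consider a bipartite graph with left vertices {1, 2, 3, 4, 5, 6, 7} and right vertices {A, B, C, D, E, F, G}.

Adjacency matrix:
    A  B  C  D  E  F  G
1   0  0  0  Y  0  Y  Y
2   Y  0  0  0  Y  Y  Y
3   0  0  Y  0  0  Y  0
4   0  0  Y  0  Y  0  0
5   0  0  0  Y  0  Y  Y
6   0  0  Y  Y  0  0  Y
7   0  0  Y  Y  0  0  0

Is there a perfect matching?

No

The set {1, 3, 5, 6, 7} has only 4 neighbours ({C, D, F, G}), so by Hall's theorem at most 6 of the 7 left vertices can be matched.
Hence no matching covers every left vertex.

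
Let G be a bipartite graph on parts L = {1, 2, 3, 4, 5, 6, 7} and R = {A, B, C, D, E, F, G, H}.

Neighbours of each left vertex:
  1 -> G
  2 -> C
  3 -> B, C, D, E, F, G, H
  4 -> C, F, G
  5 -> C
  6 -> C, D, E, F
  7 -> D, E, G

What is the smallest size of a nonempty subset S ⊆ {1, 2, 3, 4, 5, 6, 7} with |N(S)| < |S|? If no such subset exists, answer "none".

2

Take S = {2, 5}. Its neighbourhood is {C}, so |N(S)| = 1 < |S| = 2.
No single vertex violates Hall's condition since each has at least one neighbour, so 2 is the minimum.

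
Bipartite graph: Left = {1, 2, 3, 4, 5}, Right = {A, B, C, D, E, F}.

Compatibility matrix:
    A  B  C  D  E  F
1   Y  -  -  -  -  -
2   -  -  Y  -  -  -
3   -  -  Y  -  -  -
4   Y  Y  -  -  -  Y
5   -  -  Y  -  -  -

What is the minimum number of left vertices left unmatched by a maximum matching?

For example, pair 1-A, 2-C, 4-B.
The set {2, 3, 5} has only 1 neighbour ({C}), so by Hall's theorem at most 3 of the 5 left vertices can be matched.
That matches 3 of the 5, leaving 2 unmatched; no matching can do better.

2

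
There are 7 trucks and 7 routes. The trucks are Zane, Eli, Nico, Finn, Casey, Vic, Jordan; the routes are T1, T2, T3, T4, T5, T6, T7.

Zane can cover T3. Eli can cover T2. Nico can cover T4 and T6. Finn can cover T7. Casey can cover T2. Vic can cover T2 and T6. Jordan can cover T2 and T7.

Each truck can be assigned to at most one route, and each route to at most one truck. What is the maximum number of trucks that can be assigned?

For example, pair Zane-T3, Eli-T2, Nico-T4, Finn-T7, Vic-T6.
The set {Eli, Finn, Casey, Jordan} has only 2 neighbours ({T2, T7}), so by Hall's theorem at most 5 of the 7 trucks can be matched.

5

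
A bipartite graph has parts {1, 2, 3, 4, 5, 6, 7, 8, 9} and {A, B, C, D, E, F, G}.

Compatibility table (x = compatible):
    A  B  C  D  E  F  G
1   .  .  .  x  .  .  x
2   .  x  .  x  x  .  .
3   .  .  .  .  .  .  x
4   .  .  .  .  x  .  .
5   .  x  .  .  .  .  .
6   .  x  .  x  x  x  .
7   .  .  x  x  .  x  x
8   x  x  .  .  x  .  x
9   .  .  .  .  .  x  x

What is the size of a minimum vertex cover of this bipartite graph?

A maximum matching has 7 edges (e.g. 1–D, 2–B, 3–G, 4–E, 6–F, 7–C, 8–A).
By König's theorem the minimum vertex cover has the same size. One such cover is {7, 8, B, D, E, F, G}.

7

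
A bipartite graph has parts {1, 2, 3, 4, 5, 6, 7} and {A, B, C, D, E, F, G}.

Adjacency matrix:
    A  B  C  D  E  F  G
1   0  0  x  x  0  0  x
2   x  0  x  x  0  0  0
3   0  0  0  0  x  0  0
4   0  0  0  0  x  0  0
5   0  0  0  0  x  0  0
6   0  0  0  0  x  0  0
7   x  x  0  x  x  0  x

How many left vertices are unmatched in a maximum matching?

For example, pair 1→C, 2→D, 3→E, 7→G.
The set {3, 4, 5, 6} has only 1 neighbour ({E}), so by Hall's theorem at most 4 of the 7 left vertices can be matched.
That matches 4 of the 7, leaving 3 unmatched; no matching can do better.

3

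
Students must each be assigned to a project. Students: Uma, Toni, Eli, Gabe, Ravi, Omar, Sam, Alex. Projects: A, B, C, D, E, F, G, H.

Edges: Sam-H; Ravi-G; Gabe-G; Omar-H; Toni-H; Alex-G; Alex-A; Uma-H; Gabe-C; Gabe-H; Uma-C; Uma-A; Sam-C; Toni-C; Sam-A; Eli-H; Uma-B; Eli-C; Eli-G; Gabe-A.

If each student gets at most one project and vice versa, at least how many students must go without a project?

One maximum matching: Uma→B, Toni→H, Eli→C, Gabe→A, Ravi→G.
The set {Toni, Eli, Gabe, Ravi, Omar, Sam, Alex} has only 4 neighbours ({A, C, G, H}), so by Hall's theorem at most 5 of the 8 students can be matched.
That matches 5 of the 8, leaving 3 unmatched; no matching can do better.

3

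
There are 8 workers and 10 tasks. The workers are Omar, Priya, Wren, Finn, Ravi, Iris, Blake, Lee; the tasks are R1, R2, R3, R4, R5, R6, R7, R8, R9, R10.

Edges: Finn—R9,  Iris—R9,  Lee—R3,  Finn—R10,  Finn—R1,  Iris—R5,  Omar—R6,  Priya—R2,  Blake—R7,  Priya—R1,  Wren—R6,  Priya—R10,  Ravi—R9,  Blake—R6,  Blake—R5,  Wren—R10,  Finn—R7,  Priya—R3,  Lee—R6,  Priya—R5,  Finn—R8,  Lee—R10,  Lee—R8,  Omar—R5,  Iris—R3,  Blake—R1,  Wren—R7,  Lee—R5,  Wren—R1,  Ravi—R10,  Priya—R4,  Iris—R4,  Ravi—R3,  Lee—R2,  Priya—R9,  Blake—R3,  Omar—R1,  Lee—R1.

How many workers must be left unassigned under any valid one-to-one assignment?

For example, pair Omar→R5, Priya→R9, Wren→R7, Finn→R1, Ravi→R10, Iris→R4, Blake→R3, Lee→R6.
All 8 workers are matched, so no larger matching exists.
That matches 8 of the 8, leaving 0 unmatched; no matching can do better.

0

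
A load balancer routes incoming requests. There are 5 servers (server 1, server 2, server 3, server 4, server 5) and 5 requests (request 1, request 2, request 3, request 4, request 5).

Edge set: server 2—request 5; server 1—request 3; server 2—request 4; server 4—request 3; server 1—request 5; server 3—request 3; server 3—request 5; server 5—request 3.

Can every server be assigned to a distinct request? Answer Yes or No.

No

The set {server 1, server 3, server 4, server 5} has only 2 neighbours ({request 3, request 5}), so by Hall's theorem at most 3 of the 5 servers can be matched.
Hence no matching covers every server.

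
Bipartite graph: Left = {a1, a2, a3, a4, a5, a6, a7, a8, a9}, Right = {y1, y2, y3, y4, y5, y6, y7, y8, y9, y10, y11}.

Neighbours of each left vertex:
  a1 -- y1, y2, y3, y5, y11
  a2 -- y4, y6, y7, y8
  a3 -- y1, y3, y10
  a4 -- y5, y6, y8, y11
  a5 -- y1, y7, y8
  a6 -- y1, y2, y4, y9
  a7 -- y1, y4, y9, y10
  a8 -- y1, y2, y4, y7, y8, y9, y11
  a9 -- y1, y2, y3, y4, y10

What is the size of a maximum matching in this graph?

9

For example, pair a1-y3, a2-y8, a3-y10, a4-y6, a5-y7, a6-y2, a7-y1, a8-y11, a9-y4.
This saturates every left vertex, so 9 is the maximum.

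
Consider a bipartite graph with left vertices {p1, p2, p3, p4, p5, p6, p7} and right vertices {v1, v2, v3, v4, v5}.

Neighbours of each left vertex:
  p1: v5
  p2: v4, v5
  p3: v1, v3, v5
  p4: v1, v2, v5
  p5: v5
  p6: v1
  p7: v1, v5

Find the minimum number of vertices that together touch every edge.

{p2, p3, p4, v1, v5} is a vertex cover of size 5: every edge has an endpoint in this set.
No smaller cover exists because p1–v5, p2–v4, p3–v3, p4–v2, p6–v1 is a matching of size 5, and a cover must include an endpoint of each of these disjoint edges (König's theorem).

5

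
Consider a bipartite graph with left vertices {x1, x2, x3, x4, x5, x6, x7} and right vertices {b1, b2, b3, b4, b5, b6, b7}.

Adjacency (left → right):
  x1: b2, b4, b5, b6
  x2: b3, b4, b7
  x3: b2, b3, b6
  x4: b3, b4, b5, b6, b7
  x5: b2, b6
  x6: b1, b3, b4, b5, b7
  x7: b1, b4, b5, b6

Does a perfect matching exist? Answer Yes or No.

Yes

A valid assignment of size 7: x1→b4, x2→b3, x3→b6, x4→b7, x5→b2, x6→b1, x7→b5.
Every left vertex is matched, so this is a perfect matching.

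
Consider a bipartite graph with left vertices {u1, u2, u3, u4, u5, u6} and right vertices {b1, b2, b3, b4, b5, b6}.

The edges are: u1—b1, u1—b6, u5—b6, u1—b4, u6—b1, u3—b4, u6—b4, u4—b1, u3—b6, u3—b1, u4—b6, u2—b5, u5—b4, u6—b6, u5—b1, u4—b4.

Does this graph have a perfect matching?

No

The set {u1, u3, u4, u5, u6} has only 3 neighbours ({b1, b4, b6}), so by Hall's theorem at most 4 of the 6 left vertices can be matched.
Hence no matching covers every left vertex.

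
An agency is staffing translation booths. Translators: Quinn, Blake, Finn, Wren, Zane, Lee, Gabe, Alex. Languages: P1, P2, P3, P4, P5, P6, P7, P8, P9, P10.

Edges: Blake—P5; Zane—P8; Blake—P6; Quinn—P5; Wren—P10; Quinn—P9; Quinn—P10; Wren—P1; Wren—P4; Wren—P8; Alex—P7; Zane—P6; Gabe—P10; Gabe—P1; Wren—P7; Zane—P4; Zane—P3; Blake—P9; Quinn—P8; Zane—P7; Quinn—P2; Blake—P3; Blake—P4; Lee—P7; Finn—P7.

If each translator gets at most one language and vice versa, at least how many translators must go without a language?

A valid assignment of size 6: Quinn-P2, Blake-P6, Finn-P7, Wren-P10, Zane-P3, Gabe-P1.
The set {Finn, Lee, Alex} has only 1 neighbour ({P7}), so by Hall's theorem at most 6 of the 8 translators can be matched.
That matches 6 of the 8, leaving 2 unmatched; no matching can do better.

2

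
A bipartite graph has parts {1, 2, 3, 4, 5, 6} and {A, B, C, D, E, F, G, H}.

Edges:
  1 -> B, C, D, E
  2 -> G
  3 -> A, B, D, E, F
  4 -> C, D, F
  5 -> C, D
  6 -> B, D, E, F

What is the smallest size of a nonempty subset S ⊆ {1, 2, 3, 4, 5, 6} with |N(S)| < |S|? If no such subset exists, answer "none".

none

A matching saturating every left vertex exists, for instance 1→E, 2→G, 3→A, 4→F, 5→C, 6→B.
By Hall's marriage theorem, this means |N(S)| ≥ |S| for every subset S, so no violating subset exists.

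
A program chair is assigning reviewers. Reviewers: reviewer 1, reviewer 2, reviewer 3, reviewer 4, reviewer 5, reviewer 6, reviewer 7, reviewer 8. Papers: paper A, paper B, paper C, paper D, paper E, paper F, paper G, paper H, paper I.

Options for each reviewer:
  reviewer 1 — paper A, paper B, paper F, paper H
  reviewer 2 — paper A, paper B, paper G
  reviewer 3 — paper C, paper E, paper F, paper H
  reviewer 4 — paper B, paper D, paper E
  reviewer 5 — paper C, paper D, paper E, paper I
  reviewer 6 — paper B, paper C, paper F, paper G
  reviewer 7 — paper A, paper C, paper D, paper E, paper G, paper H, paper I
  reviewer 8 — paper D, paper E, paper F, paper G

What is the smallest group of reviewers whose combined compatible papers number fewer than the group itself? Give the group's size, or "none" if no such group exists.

none

A matching saturating every reviewer exists, for instance reviewer 1→paper H, reviewer 2→paper A, reviewer 3→paper E, reviewer 4→paper B, reviewer 5→paper D, reviewer 6→paper C, reviewer 7→paper I, reviewer 8→paper G.
By Hall's marriage theorem, this means |N(S)| ≥ |S| for every subset S, so no violating subset exists.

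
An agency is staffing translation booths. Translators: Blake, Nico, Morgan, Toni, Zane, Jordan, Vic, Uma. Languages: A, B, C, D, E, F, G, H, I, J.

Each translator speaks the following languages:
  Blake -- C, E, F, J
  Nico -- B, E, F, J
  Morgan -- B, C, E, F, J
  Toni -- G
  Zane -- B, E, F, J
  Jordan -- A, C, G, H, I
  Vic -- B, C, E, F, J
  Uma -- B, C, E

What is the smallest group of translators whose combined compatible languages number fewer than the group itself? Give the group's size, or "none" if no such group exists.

Take S = {Blake, Nico, Morgan, Zane, Vic, Uma}. Its neighbourhood is {B, C, E, F, J}, so |N(S)| = 5 < |S| = 6.
Every subset of size less than 6 has at least as many neighbours as members, so 6 is the minimum.

6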